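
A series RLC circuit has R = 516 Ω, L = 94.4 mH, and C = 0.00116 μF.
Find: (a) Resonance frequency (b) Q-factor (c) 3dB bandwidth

Step 1 — Resonance condition Im(Z)=0 gives ω₀ = 1/√(LC).
Step 2 — ω₀ = 1/√(0.0944·1.16e-09) = 9.556e+04 rad/s.
Step 3 — f₀ = ω₀/(2π) = 1.521e+04 Hz.
Step 4 — Series Q: Q = ω₀L/R = 9.556e+04·0.0944/516 = 17.48.
Step 5 — 3dB bandwidth: Δω = ω₀/Q = 5466 rad/s; BW = Δω/(2π) = 870 Hz.

(a) f₀ = 1.521e+04 Hz  (b) Q = 17.48  (c) BW = 870 Hz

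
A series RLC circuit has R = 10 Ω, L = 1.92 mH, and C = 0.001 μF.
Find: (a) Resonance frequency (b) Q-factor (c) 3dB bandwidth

Step 1 — Resonance condition Im(Z)=0 gives ω₀ = 1/√(LC).
Step 2 — ω₀ = 1/√(0.00192·1e-09) = 7.217e+05 rad/s.
Step 3 — f₀ = ω₀/(2π) = 1.149e+05 Hz.
Step 4 — Series Q: Q = ω₀L/R = 7.217e+05·0.00192/10 = 138.6.
Step 5 — 3dB bandwidth: Δω = ω₀/Q = 5208 rad/s; BW = Δω/(2π) = 828.9 Hz.

(a) f₀ = 1.149e+05 Hz  (b) Q = 138.6  (c) BW = 828.9 Hz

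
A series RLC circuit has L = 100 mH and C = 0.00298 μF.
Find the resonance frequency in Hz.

Step 1 — Resonance condition Im(Z)=0 gives ω₀ = 1/√(LC).
Step 2 — ω₀ = 1/√(0.1·2.98e-09) = 5.793e+04 rad/s.
Step 3 — f₀ = ω₀/(2π) = 9220 Hz.

f₀ = 9220 Hz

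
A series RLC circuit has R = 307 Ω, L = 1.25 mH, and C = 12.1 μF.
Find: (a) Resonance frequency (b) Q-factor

Step 1 — Resonance condition Im(Z)=0 gives ω₀ = 1/√(LC).
Step 2 — ω₀ = 1/√(0.00125·1.21e-05) = 8131 rad/s.
Step 3 — f₀ = ω₀/(2π) = 1294 Hz.
Step 4 — Series Q: Q = ω₀L/R = 8131·0.00125/307 = 0.03311.

(a) f₀ = 1294 Hz  (b) Q = 0.03311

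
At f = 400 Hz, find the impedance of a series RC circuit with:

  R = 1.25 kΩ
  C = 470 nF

Step 1 — Angular frequency: ω = 2π·f = 2π·400 = 2513 rad/s.
Step 2 — Component impedances:
  R: Z = R = 1250 Ω
  C: Z = 1/(jωC) = -j/(ω·C) = 0 - j846.6 Ω
Step 3 — Series combination: Z_total = R + C = 1250 - j846.6 Ω = 1510∠-34.1° Ω.

Z = 1250 - j846.6 Ω = 1510∠-34.1° Ω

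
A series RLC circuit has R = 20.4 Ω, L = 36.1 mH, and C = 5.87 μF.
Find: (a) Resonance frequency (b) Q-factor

Step 1 — Resonance condition Im(Z)=0 gives ω₀ = 1/√(LC).
Step 2 — ω₀ = 1/√(0.0361·5.87e-06) = 2172 rad/s.
Step 3 — f₀ = ω₀/(2π) = 345.7 Hz.
Step 4 — Series Q: Q = ω₀L/R = 2172·0.0361/20.4 = 3.844.

(a) f₀ = 345.7 Hz  (b) Q = 3.844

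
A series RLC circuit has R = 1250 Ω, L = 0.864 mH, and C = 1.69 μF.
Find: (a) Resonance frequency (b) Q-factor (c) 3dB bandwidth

Step 1 — Resonance: ω₀ = 1/√(LC) = 1/√(0.000864·1.69e-06) = 2.617e+04 rad/s.
Step 2 — f₀ = ω₀/(2π) = 4165 Hz.
Step 3 — Series Q: Q = ω₀L/R = 2.617e+04·0.000864/1250 = 0.01809.
Step 4 — Bandwidth: Δω = ω₀/Q = 1.447e+06 rad/s; BW = Δω/(2π) = 2.303e+05 Hz.

(a) f₀ = 4165 Hz  (b) Q = 0.01809  (c) BW = 2.303e+05 Hz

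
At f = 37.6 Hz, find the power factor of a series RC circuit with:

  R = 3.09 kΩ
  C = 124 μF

Step 1 — Angular frequency: ω = 2π·f = 2π·37.6 = 236.2 rad/s.
Step 2 — Component impedances:
  R: Z = R = 3090 Ω
  C: Z = 1/(jωC) = -j/(ω·C) = 0 - j34.14 Ω
Step 3 — Series combination: Z_total = R + C = 3090 - j34.14 Ω = 3090∠-0.6° Ω.
Step 4 — Power factor: PF = cos(φ) = Re(Z)/|Z| = 3090/3090.2 = 0.9999.
Step 5 — Type: Im(Z) = -34.14 ⇒ leading (phase φ = -0.6°).

PF = 0.9999 (leading, φ = -0.6°)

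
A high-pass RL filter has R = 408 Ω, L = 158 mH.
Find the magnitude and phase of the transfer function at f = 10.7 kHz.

Step 1 — Angular frequency: ω = 2π·1.07e+04 = 6.723e+04 rad/s.
Step 2 — Transfer function: H(jω) = jωL/(R + jωL).
Step 3 — Numerator jωL = j·1.062e+04; denominator R + jωL = 408 + j1.062e+04.
Step 4 — H = 0.9985 + j0.03835.
Step 5 — Magnitude: |H| = 0.9993 (-0.0 dB); phase: φ = 2.2°.

|H| = 0.9993 (-0.0 dB), φ = 2.2°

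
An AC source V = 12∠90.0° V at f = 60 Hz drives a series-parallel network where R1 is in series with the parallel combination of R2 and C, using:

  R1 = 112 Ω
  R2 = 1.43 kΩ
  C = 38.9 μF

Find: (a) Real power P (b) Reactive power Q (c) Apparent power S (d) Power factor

Step 1 — Angular frequency: ω = 2π·f = 2π·60 = 377 rad/s.
Step 2 — Component impedances:
  R1: Z = R = 112 Ω
  R2: Z = R = 1430 Ω
  C: Z = 1/(jωC) = -j/(ω·C) = 0 - j68.19 Ω
Step 3 — Parallel branch: R2 || C = 1/(1/R2 + 1/C) = 3.244 - j68.04 Ω.
Step 4 — Series with R1: Z_total = R1 + (R2 || C) = 115.2 - j68.04 Ω = 133.8∠-30.6° Ω.
Step 5 — Source phasor: V = 12∠90.0° V = 0 + j12 V.
Step 6 — Current: I = V / Z = -0.04558 + j0.07722 A = 0.08967∠120.6° A.
Step 7 — Complex power: S = V·I* = 0.9266 - j0.547 VA.
Step 8 — Real power: P = Re(S) = 0.9266 W.
Step 9 — Reactive power: Q = Im(S) = -0.547 VAR.
Step 10 — Apparent power: |S| = 1.076 VA.
Step 11 — Power factor: PF = P/|S| = 0.8611 (leading).

(a) P = 0.9266 W  (b) Q = -0.547 VAR  (c) S = 1.076 VA  (d) PF = 0.8611 (leading)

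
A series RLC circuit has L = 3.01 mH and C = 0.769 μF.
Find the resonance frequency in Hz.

Step 1 — Resonance condition Im(Z)=0 gives ω₀ = 1/√(LC).
Step 2 — ω₀ = 1/√(0.00301·7.69e-07) = 2.079e+04 rad/s.
Step 3 — f₀ = ω₀/(2π) = 3308 Hz.

f₀ = 3308 Hz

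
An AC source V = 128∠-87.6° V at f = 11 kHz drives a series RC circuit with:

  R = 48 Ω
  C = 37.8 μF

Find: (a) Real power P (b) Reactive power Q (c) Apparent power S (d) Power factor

Step 1 — Angular frequency: ω = 2π·f = 2π·1.1e+04 = 6.912e+04 rad/s.
Step 2 — Component impedances:
  R: Z = R = 48 Ω
  C: Z = 1/(jωC) = -j/(ω·C) = 0 - j0.3828 Ω
Step 3 — Series combination: Z_total = R + C = 48 - j0.3828 Ω = 48∠-0.5° Ω.
Step 4 — Source phasor: V = 128∠-87.6° V = 5.36 - j127.9 V.
Step 5 — Current: I = V / Z = 0.1329 - j2.663 A = 2.667∠-87.1° A.
Step 6 — Complex power: S = V·I* = 341.3 - j2.722 VA.
Step 7 — Real power: P = Re(S) = 341.3 W.
Step 8 — Reactive power: Q = Im(S) = -2.722 VAR.
Step 9 — Apparent power: |S| = 341.3 VA.
Step 10 — Power factor: PF = P/|S| = 1 (leading).

(a) P = 341.3 W  (b) Q = -2.722 VAR  (c) S = 341.3 VA  (d) PF = 1 (leading)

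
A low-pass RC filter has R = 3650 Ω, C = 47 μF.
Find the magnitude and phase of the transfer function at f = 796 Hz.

Step 1 — Angular frequency: ω = 2π·796 = 5001 rad/s.
Step 2 — Transfer function: H(jω) = 1/(1 + jωRC).
Step 3 — Denominator: 1 + jωRC = 1 + j·5001·3650·4.7e-05 = 1 + j858.
Step 4 — H = 1.358e-06 - j0.001166.
Step 5 — Magnitude: |H| = 0.001166 (-58.7 dB); phase: φ = -89.9°.

|H| = 0.001166 (-58.7 dB), φ = -89.9°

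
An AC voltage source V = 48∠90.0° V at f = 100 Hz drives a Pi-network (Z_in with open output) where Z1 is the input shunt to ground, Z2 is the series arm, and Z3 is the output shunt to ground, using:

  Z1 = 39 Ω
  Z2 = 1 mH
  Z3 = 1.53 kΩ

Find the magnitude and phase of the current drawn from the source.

Step 1 — Angular frequency: ω = 2π·f = 2π·100 = 628.3 rad/s.
Step 2 — Component impedances:
  Z1: Z = R = 39 Ω
  Z2: Z = jωL = j·628.3·0.001 = 0 + j0.6283 Ω
  Z3: Z = R = 1530 Ω
Step 3 — With open output, the series arm Z2 and the output shunt Z3 appear in series to ground: Z2 + Z3 = 1530 + j0.6283 Ω.
Step 4 — Parallel with input shunt Z1: Z_in = Z1 || (Z2 + Z3) = 38.03 + j0.0003882 Ω = 38.03∠0.0° Ω.
Step 5 — Source phasor: V = 48∠90.0° V = 0 + j48 V.
Step 6 — Ohm's law: I = V / Z_total = (0 + j48) / (38.03 + j0.0003882) = 1.288e-05 + j1.262 A.
Step 7 — Convert to polar: |I| = 1.262 A, ∠I = 90.0°.

I = 1.262∠90.0° A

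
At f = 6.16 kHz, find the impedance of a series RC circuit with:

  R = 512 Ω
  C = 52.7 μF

Step 1 — Angular frequency: ω = 2π·f = 2π·6160 = 3.87e+04 rad/s.
Step 2 — Component impedances:
  R: Z = R = 512 Ω
  C: Z = 1/(jωC) = -j/(ω·C) = 0 - j0.4903 Ω
Step 3 — Series combination: Z_total = R + C = 512 - j0.4903 Ω = 512∠-0.1° Ω.

Z = 512 - j0.4903 Ω = 512∠-0.1° Ω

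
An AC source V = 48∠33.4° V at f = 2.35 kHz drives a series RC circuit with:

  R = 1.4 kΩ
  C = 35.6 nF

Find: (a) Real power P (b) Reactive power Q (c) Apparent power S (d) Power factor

Step 1 — Angular frequency: ω = 2π·f = 2π·2350 = 1.477e+04 rad/s.
Step 2 — Component impedances:
  R: Z = R = 1400 Ω
  C: Z = 1/(jωC) = -j/(ω·C) = 0 - j1902 Ω
Step 3 — Series combination: Z_total = R + C = 1400 - j1902 Ω = 2362∠-53.7° Ω.
Step 4 — Source phasor: V = 48∠33.4° V = 40.07 + j26.42 V.
Step 5 — Current: I = V / Z = 0.001046 + j0.02029 A = 0.02032∠87.1° A.
Step 6 — Complex power: S = V·I* = 0.5782 - j0.7856 VA.
Step 7 — Real power: P = Re(S) = 0.5782 W.
Step 8 — Reactive power: Q = Im(S) = -0.7856 VAR.
Step 9 — Apparent power: |S| = 0.9754 VA.
Step 10 — Power factor: PF = P/|S| = 0.5927 (leading).

(a) P = 0.5782 W  (b) Q = -0.7856 VAR  (c) S = 0.9754 VA  (d) PF = 0.5927 (leading)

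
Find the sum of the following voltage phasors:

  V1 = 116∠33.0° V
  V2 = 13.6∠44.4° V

Step 1 — Convert each phasor to rectangular form:
  V1 = 116·(cos(33.0°) + j·sin(33.0°)) = 97.29 + j63.18 V
  V2 = 13.6·(cos(44.4°) + j·sin(44.4°)) = 9.717 + j9.515 V
Step 2 — Sum components: V_total = 107 + j72.69 V.
Step 3 — Convert to polar: |V_total| = 129.4 V, ∠V_total = 34.2°.

V_total = 129.4∠34.2° V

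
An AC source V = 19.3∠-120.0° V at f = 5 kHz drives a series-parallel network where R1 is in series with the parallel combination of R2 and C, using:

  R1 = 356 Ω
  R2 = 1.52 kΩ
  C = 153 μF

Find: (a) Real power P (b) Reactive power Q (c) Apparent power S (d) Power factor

Step 1 — Angular frequency: ω = 2π·f = 2π·5000 = 3.142e+04 rad/s.
Step 2 — Component impedances:
  R1: Z = R = 356 Ω
  R2: Z = R = 1520 Ω
  C: Z = 1/(jωC) = -j/(ω·C) = 0 - j0.208 Ω
Step 3 — Parallel branch: R2 || C = 1/(1/R2 + 1/C) = 2.848e-05 - j0.208 Ω.
Step 4 — Series with R1: Z_total = R1 + (R2 || C) = 356 - j0.208 Ω = 356∠-0.0° Ω.
Step 5 — Source phasor: V = 19.3∠-120.0° V = -9.65 - j16.71 V.
Step 6 — Current: I = V / Z = -0.02708 - j0.04697 A = 0.05421∠-120.0° A.
Step 7 — Complex power: S = V·I* = 1.046 - j0.0006115 VA.
Step 8 — Real power: P = Re(S) = 1.046 W.
Step 9 — Reactive power: Q = Im(S) = -0.0006115 VAR.
Step 10 — Apparent power: |S| = 1.046 VA.
Step 11 — Power factor: PF = P/|S| = 1 (leading).

(a) P = 1.046 W  (b) Q = -0.0006115 VAR  (c) S = 1.046 VA  (d) PF = 1 (leading)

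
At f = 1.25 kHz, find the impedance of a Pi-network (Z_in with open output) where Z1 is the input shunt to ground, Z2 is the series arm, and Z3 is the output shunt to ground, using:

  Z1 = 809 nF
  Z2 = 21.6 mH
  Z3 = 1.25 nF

Step 1 — Angular frequency: ω = 2π·f = 2π·1250 = 7854 rad/s.
Step 2 — Component impedances:
  Z1: Z = 1/(jωC) = -j/(ω·C) = 0 - j157.4 Ω
  Z2: Z = jωL = j·7854·0.0216 = 0 + j169.6 Ω
  Z3: Z = 1/(jωC) = -j/(ω·C) = 0 - j1.019e+05 Ω
Step 3 — With open output, the series arm Z2 and the output shunt Z3 appear in series to ground: Z2 + Z3 = 0 - j1.017e+05 Ω.
Step 4 — Parallel with input shunt Z1: Z_in = Z1 || (Z2 + Z3) = 0 - j157.1 Ω = 157.1∠-90.0° Ω.

Z = 0 - j157.1 Ω = 157.1∠-90.0° Ω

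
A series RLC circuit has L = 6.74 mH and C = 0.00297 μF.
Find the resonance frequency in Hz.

Step 1 — Resonance condition Im(Z)=0 gives ω₀ = 1/√(LC).
Step 2 — ω₀ = 1/√(0.00674·2.97e-09) = 2.235e+05 rad/s.
Step 3 — f₀ = ω₀/(2π) = 3.557e+04 Hz.

f₀ = 3.557e+04 Hz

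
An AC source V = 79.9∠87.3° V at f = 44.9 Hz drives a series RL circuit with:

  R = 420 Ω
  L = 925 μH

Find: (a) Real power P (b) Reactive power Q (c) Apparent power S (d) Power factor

Step 1 — Angular frequency: ω = 2π·f = 2π·44.9 = 282.1 rad/s.
Step 2 — Component impedances:
  R: Z = R = 420 Ω
  L: Z = jωL = j·282.1·0.000925 = 0 + j0.261 Ω
Step 3 — Series combination: Z_total = R + L = 420 + j0.261 Ω = 420∠0.0° Ω.
Step 4 — Source phasor: V = 79.9∠87.3° V = 3.764 + j79.81 V.
Step 5 — Current: I = V / Z = 0.00908 + j0.19 A = 0.1902∠87.3° A.
Step 6 — Complex power: S = V·I* = 15.2 + j0.009444 VA.
Step 7 — Real power: P = Re(S) = 15.2 W.
Step 8 — Reactive power: Q = Im(S) = 0.009444 VAR.
Step 9 — Apparent power: |S| = 15.2 VA.
Step 10 — Power factor: PF = P/|S| = 1 (lagging).

(a) P = 15.2 W  (b) Q = 0.009444 VAR  (c) S = 15.2 VA  (d) PF = 1 (lagging)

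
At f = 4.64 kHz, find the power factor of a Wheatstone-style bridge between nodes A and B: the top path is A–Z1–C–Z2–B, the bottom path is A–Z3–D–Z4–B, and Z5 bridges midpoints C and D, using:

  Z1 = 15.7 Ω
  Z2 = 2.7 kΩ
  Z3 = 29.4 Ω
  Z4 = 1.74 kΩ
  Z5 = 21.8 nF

Step 1 — Angular frequency: ω = 2π·f = 2π·4640 = 2.915e+04 rad/s.
Step 2 — Component impedances:
  Z1: Z = R = 15.7 Ω
  Z2: Z = R = 2700 Ω
  Z3: Z = R = 29.4 Ω
  Z4: Z = R = 1740 Ω
  Z5: Z = 1/(jωC) = -j/(ω·C) = 0 - j1573 Ω
Step 3 — Bridge requires nodal analysis (the Z5 bridge couples midpoints C and D, so the two paths cannot be reduced to a simple series/parallel combination). Setting node B to ground and injecting 1 A at node A, the 3-node admittance system at A, C, D solves to V_A = Z_AB = 1071 - j0.08557 Ω = 1071∠-0.0° Ω.
Step 4 — Power factor: PF = cos(φ) = Re(Z)/|Z| = 1071/1071 = 1.
Step 5 — Type: Im(Z) = -0.08557 ⇒ leading (phase φ = -0.0°).

PF = 1 (leading, φ = -0.0°)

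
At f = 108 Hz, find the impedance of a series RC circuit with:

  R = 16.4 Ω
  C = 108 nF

Step 1 — Angular frequency: ω = 2π·f = 2π·108 = 678.6 rad/s.
Step 2 — Component impedances:
  R: Z = R = 16.4 Ω
  C: Z = 1/(jωC) = -j/(ω·C) = 0 - j1.364e+04 Ω
Step 3 — Series combination: Z_total = R + C = 16.4 - j1.364e+04 Ω = 1.364e+04∠-89.9° Ω.

Z = 16.4 - j1.364e+04 Ω = 1.364e+04∠-89.9° Ω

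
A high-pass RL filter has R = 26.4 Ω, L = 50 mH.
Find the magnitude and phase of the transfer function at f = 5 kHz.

Step 1 — Angular frequency: ω = 2π·5000 = 3.142e+04 rad/s.
Step 2 — Transfer function: H(jω) = jωL/(R + jωL).
Step 3 — Numerator jωL = j·1571; denominator R + jωL = 26.4 + j1571.
Step 4 — H = 0.9997 + j0.0168.
Step 5 — Magnitude: |H| = 0.9999 (-0.0 dB); phase: φ = 1.0°.

|H| = 0.9999 (-0.0 dB), φ = 1.0°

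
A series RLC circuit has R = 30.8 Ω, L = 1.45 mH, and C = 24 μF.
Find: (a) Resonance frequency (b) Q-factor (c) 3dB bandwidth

Step 1 — Resonance: ω₀ = 1/√(LC) = 1/√(0.00145·2.4e-05) = 5361 rad/s.
Step 2 — f₀ = ω₀/(2π) = 853.2 Hz.
Step 3 — Series Q: Q = ω₀L/R = 5361·0.00145/30.8 = 0.2524.
Step 4 — Bandwidth: Δω = ω₀/Q = 2.124e+04 rad/s; BW = Δω/(2π) = 3381 Hz.

(a) f₀ = 853.2 Hz  (b) Q = 0.2524  (c) BW = 3381 Hz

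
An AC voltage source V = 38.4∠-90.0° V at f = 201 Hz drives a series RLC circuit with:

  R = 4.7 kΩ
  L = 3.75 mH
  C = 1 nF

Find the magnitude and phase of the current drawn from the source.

Step 1 — Angular frequency: ω = 2π·f = 2π·201 = 1263 rad/s.
Step 2 — Component impedances:
  R: Z = R = 4700 Ω
  L: Z = jωL = j·1263·0.00375 = 0 + j4.736 Ω
  C: Z = 1/(jωC) = -j/(ω·C) = 0 - j7.918e+05 Ω
Step 3 — Series combination: Z_total = R + L + C = 4700 - j7.918e+05 Ω = 7.918e+05∠-89.7° Ω.
Step 4 — Source phasor: V = 38.4∠-90.0° V = 0 - j38.4 V.
Step 5 — Ohm's law: I = V / Z_total = (0 - j38.4) / (4700 - j7.918e+05) = 4.849e-05 - j2.879e-07 A.
Step 6 — Convert to polar: |I| = 4.85e-05 A, ∠I = -0.3°.

I = 4.85e-05∠-0.3° A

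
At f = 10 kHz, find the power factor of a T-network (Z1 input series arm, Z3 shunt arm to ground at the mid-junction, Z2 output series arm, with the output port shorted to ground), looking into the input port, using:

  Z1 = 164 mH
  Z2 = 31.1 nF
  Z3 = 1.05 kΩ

Step 1 — Angular frequency: ω = 2π·f = 2π·1e+04 = 6.283e+04 rad/s.
Step 2 — Component impedances:
  Z1: Z = jωL = j·6.283e+04·0.164 = 0 + j1.03e+04 Ω
  Z2: Z = 1/(jωC) = -j/(ω·C) = 0 - j511.8 Ω
  Z3: Z = R = 1050 Ω
Step 3 — With the output port shorted to ground, the output series arm Z2 runs from the junction to ground; the shunt arm Z3 also runs from the junction to ground. They appear in parallel: Z3 || Z2 = 201.5 - j413.5 Ω.
Step 4 — Series with input arm Z1: Z_in = Z1 + (Z3 || Z2) = 201.5 + j9891 Ω = 9893∠88.8° Ω.
Step 5 — Power factor: PF = cos(φ) = Re(Z)/|Z| = 201.5/9893 = 0.02037.
Step 6 — Type: Im(Z) = 9891 ⇒ lagging (phase φ = 88.8°).

PF = 0.02037 (lagging, φ = 88.8°)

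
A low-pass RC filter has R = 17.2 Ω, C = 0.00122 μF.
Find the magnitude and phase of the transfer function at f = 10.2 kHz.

Step 1 — Angular frequency: ω = 2π·1.02e+04 = 6.409e+04 rad/s.
Step 2 — Transfer function: H(jω) = 1/(1 + jωRC).
Step 3 — Denominator: 1 + jωRC = 1 + j·6.409e+04·17.2·1.22e-09 = 1 + j0.001345.
Step 4 — H = 1 - j0.001345.
Step 5 — Magnitude: |H| = 1 (-0.0 dB); phase: φ = -0.1°.

|H| = 1 (-0.0 dB), φ = -0.1°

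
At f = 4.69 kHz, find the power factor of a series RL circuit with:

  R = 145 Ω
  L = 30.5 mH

Step 1 — Angular frequency: ω = 2π·f = 2π·4690 = 2.947e+04 rad/s.
Step 2 — Component impedances:
  R: Z = R = 145 Ω
  L: Z = jωL = j·2.947e+04·0.0305 = 0 + j898.8 Ω
Step 3 — Series combination: Z_total = R + L = 145 + j898.8 Ω = 910.4∠80.8° Ω.
Step 4 — Power factor: PF = cos(φ) = Re(Z)/|Z| = 145/910.4 = 0.1593.
Step 5 — Type: Im(Z) = 898.8 ⇒ lagging (phase φ = 80.8°).

PF = 0.1593 (lagging, φ = 80.8°)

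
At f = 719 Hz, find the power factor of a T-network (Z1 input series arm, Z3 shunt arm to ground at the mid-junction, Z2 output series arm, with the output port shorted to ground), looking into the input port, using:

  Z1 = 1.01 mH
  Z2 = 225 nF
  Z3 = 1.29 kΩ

Step 1 — Angular frequency: ω = 2π·f = 2π·719 = 4518 rad/s.
Step 2 — Component impedances:
  Z1: Z = jωL = j·4518·0.00101 = 0 + j4.563 Ω
  Z2: Z = 1/(jωC) = -j/(ω·C) = 0 - j983.8 Ω
  Z3: Z = R = 1290 Ω
Step 3 — With the output port shorted to ground, the output series arm Z2 runs from the junction to ground; the shunt arm Z3 also runs from the junction to ground. They appear in parallel: Z3 || Z2 = 474.4 - j622 Ω.
Step 4 — Series with input arm Z1: Z_in = Z1 + (Z3 || Z2) = 474.4 - j617.5 Ω = 778.6∠-52.5° Ω.
Step 5 — Power factor: PF = cos(φ) = Re(Z)/|Z| = 474.38/778.65 = 0.6092.
Step 6 — Type: Im(Z) = -617.5 ⇒ leading (phase φ = -52.5°).

PF = 0.6092 (leading, φ = -52.5°)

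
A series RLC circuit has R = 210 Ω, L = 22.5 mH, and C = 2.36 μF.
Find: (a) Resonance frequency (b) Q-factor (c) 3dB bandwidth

Step 1 — Resonance: ω₀ = 1/√(LC) = 1/√(0.0225·2.36e-06) = 4340 rad/s.
Step 2 — f₀ = ω₀/(2π) = 690.7 Hz.
Step 3 — Series Q: Q = ω₀L/R = 4340·0.0225/210 = 0.465.
Step 4 — Bandwidth: Δω = ω₀/Q = 9333 rad/s; BW = Δω/(2π) = 1485 Hz.

(a) f₀ = 690.7 Hz  (b) Q = 0.465  (c) BW = 1485 Hz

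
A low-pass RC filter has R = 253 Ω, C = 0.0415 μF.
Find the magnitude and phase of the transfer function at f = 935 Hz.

Step 1 — Angular frequency: ω = 2π·935 = 5875 rad/s.
Step 2 — Transfer function: H(jω) = 1/(1 + jωRC).
Step 3 — Denominator: 1 + jωRC = 1 + j·5875·253·4.15e-08 = 1 + j0.06168.
Step 4 — H = 0.9962 - j0.06145.
Step 5 — Magnitude: |H| = 0.9981 (-0.0 dB); phase: φ = -3.5°.

|H| = 0.9981 (-0.0 dB), φ = -3.5°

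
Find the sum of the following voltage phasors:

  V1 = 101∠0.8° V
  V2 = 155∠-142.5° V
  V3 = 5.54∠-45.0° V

Step 1 — Convert each phasor to rectangular form:
  V1 = 101·(cos(0.8°) + j·sin(0.8°)) = 101 + j1.41 V
  V2 = 155·(cos(-142.5°) + j·sin(-142.5°)) = -123 - j94.36 V
  V3 = 5.54·(cos(-45.0°) + j·sin(-45.0°)) = 3.917 - j3.917 V
Step 2 — Sum components: V_total = -18.06 - j96.87 V.
Step 3 — Convert to polar: |V_total| = 98.53 V, ∠V_total = -100.6°.

V_total = 98.53∠-100.6° V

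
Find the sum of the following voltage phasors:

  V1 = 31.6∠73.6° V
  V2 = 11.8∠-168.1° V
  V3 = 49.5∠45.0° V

Step 1 — Convert each phasor to rectangular form:
  V1 = 31.6·(cos(73.6°) + j·sin(73.6°)) = 8.922 + j30.31 V
  V2 = 11.8·(cos(-168.1°) + j·sin(-168.1°)) = -11.55 - j2.433 V
  V3 = 49.5·(cos(45.0°) + j·sin(45.0°)) = 35 + j35 V
Step 2 — Sum components: V_total = 32.38 + j62.88 V.
Step 3 — Convert to polar: |V_total| = 70.73 V, ∠V_total = 62.8°.

V_total = 70.73∠62.8° V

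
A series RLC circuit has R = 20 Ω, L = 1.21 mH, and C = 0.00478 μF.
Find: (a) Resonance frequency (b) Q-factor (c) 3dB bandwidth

Step 1 — Resonance: ω₀ = 1/√(LC) = 1/√(0.00121·4.78e-09) = 4.158e+05 rad/s.
Step 2 — f₀ = ω₀/(2π) = 6.618e+04 Hz.
Step 3 — Series Q: Q = ω₀L/R = 4.158e+05·0.00121/20 = 25.16.
Step 4 — Bandwidth: Δω = ω₀/Q = 1.653e+04 rad/s; BW = Δω/(2π) = 2631 Hz.

(a) f₀ = 6.618e+04 Hz  (b) Q = 25.16  (c) BW = 2631 Hz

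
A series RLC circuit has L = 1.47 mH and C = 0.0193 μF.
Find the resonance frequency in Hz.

Step 1 — Resonance condition Im(Z)=0 gives ω₀ = 1/√(LC).
Step 2 — ω₀ = 1/√(0.00147·1.93e-08) = 1.877e+05 rad/s.
Step 3 — f₀ = ω₀/(2π) = 2.988e+04 Hz.

f₀ = 2.988e+04 Hz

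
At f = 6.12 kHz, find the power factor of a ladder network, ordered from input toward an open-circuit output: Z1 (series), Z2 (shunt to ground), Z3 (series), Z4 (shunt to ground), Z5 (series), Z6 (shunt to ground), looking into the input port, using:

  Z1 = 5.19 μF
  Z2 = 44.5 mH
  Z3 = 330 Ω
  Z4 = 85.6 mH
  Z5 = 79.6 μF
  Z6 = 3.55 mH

Step 1 — Angular frequency: ω = 2π·f = 2π·6120 = 3.845e+04 rad/s.
Step 2 — Component impedances:
  Z1: Z = 1/(jωC) = -j/(ω·C) = 0 - j5.011 Ω
  Z2: Z = jωL = j·3.845e+04·0.0445 = 0 + j1711 Ω
  Z3: Z = R = 330 Ω
  Z4: Z = jωL = j·3.845e+04·0.0856 = 0 + j3292 Ω
  Z5: Z = 1/(jωC) = -j/(ω·C) = 0 - j0.3267 Ω
  Z6: Z = jωL = j·3.845e+04·0.00355 = 0 + j136.5 Ω
Step 3 — Ladder network (open output): work backward from the far end, alternating series and parallel combinations. Z_in = 275.9 + j165.9 Ω = 322∠31.0° Ω.
Step 4 — Power factor: PF = cos(φ) = Re(Z)/|Z| = 275.95/321.99 = 0.857.
Step 5 — Type: Im(Z) = 165.9 ⇒ lagging (phase φ = 31.0°).

PF = 0.857 (lagging, φ = 31.0°)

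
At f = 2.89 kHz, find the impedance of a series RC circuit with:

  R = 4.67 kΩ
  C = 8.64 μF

Step 1 — Angular frequency: ω = 2π·f = 2π·2890 = 1.816e+04 rad/s.
Step 2 — Component impedances:
  R: Z = R = 4670 Ω
  C: Z = 1/(jωC) = -j/(ω·C) = 0 - j6.374 Ω
Step 3 — Series combination: Z_total = R + C = 4670 - j6.374 Ω = 4670∠-0.1° Ω.

Z = 4670 - j6.374 Ω = 4670∠-0.1° Ω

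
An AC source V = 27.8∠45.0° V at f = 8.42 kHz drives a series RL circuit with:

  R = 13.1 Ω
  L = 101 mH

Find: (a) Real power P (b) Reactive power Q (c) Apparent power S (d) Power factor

Step 1 — Angular frequency: ω = 2π·f = 2π·8420 = 5.29e+04 rad/s.
Step 2 — Component impedances:
  R: Z = R = 13.1 Ω
  L: Z = jωL = j·5.29e+04·0.101 = 0 + j5343 Ω
Step 3 — Series combination: Z_total = R + L = 13.1 + j5343 Ω = 5343∠89.9° Ω.
Step 4 — Source phasor: V = 27.8∠45.0° V = 19.66 + j19.66 V.
Step 5 — Current: I = V / Z = 0.003688 - j0.00367 A = 0.005203∠-44.9° A.
Step 6 — Complex power: S = V·I* = 0.0003546 + j0.1446 VA.
Step 7 — Real power: P = Re(S) = 0.0003546 W.
Step 8 — Reactive power: Q = Im(S) = 0.1446 VAR.
Step 9 — Apparent power: |S| = 0.1446 VA.
Step 10 — Power factor: PF = P/|S| = 0.002452 (lagging).

(a) P = 0.0003546 W  (b) Q = 0.1446 VAR  (c) S = 0.1446 VA  (d) PF = 0.002452 (lagging)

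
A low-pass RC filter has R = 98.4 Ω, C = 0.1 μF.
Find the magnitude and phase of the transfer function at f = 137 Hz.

Step 1 — Angular frequency: ω = 2π·137 = 860.8 rad/s.
Step 2 — Transfer function: H(jω) = 1/(1 + jωRC).
Step 3 — Denominator: 1 + jωRC = 1 + j·860.8·98.4·1e-07 = 1 + j0.00847.
Step 4 — H = 0.9999 - j0.00847.
Step 5 — Magnitude: |H| = 1 (-0.0 dB); phase: φ = -0.5°.

|H| = 1 (-0.0 dB), φ = -0.5°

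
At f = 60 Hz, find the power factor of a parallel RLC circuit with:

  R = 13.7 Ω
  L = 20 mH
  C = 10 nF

Step 1 — Angular frequency: ω = 2π·f = 2π·60 = 377 rad/s.
Step 2 — Component impedances:
  R: Z = R = 13.7 Ω
  L: Z = jωL = j·377·0.02 = 0 + j7.54 Ω
  C: Z = 1/(jωC) = -j/(ω·C) = 0 - j2.653e+05 Ω
Step 3 — Parallel combination: 1/Z_total = 1/R + 1/L + 1/C; Z_total = 3.185 + j5.787 Ω = 6.606∠61.2° Ω.
Step 4 — Power factor: PF = cos(φ) = Re(Z)/|Z| = 3.185/6.6057 = 0.4822.
Step 5 — Type: Im(Z) = 5.787 ⇒ lagging (phase φ = 61.2°).

PF = 0.4822 (lagging, φ = 61.2°)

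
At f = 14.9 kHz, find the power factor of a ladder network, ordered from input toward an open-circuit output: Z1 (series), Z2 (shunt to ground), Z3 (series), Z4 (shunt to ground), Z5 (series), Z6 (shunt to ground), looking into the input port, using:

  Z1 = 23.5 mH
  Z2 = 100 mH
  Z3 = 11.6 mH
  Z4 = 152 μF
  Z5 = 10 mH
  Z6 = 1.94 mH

Step 1 — Angular frequency: ω = 2π·f = 2π·1.49e+04 = 9.362e+04 rad/s.
Step 2 — Component impedances:
  Z1: Z = jωL = j·9.362e+04·0.0235 = 0 + j2200 Ω
  Z2: Z = jωL = j·9.362e+04·0.1 = 0 + j9362 Ω
  Z3: Z = jωL = j·9.362e+04·0.0116 = 0 + j1086 Ω
  Z4: Z = 1/(jωC) = -j/(ω·C) = 0 - j0.07027 Ω
  Z5: Z = jωL = j·9.362e+04·0.01 = 0 + j936.2 Ω
  Z6: Z = jωL = j·9.362e+04·0.00194 = 0 + j181.6 Ω
Step 3 — Ladder network (open output): work backward from the far end, alternating series and parallel combinations. Z_in = 0 + j3173 Ω = 3173∠90.0° Ω.
Step 4 — Power factor: PF = cos(φ) = Re(Z)/|Z| = 0/3173 = 0.
Step 5 — Type: Im(Z) = 3173 ⇒ lagging (phase φ = 90.0°).

PF = 0 (lagging, φ = 90.0°)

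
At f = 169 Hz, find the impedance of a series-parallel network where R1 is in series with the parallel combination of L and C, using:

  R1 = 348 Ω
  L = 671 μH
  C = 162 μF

Step 1 — Angular frequency: ω = 2π·f = 2π·169 = 1062 rad/s.
Step 2 — Component impedances:
  R1: Z = R = 348 Ω
  L: Z = jωL = j·1062·0.000671 = 0 + j0.7125 Ω
  C: Z = 1/(jωC) = -j/(ω·C) = 0 - j5.813 Ω
Step 3 — Parallel branch: L || C = 1/(1/L + 1/C) = 0 + j0.812 Ω.
Step 4 — Series with R1: Z_total = R1 + (L || C) = 348 + j0.812 Ω = 348∠0.1° Ω.

Z = 348 + j0.812 Ω = 348∠0.1° Ω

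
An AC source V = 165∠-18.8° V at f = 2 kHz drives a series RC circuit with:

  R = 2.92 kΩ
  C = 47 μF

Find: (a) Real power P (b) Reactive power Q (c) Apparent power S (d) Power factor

Step 1 — Angular frequency: ω = 2π·f = 2π·2000 = 1.257e+04 rad/s.
Step 2 — Component impedances:
  R: Z = R = 2920 Ω
  C: Z = 1/(jωC) = -j/(ω·C) = 0 - j1.693 Ω
Step 3 — Series combination: Z_total = R + C = 2920 - j1.693 Ω = 2920∠-0.0° Ω.
Step 4 — Source phasor: V = 165∠-18.8° V = 156.2 - j53.17 V.
Step 5 — Current: I = V / Z = 0.0535 - j0.01818 A = 0.05651∠-18.8° A.
Step 6 — Complex power: S = V·I* = 9.324 - j0.005406 VA.
Step 7 — Real power: P = Re(S) = 9.324 W.
Step 8 — Reactive power: Q = Im(S) = -0.005406 VAR.
Step 9 — Apparent power: |S| = 9.324 VA.
Step 10 — Power factor: PF = P/|S| = 1 (leading).

(a) P = 9.324 W  (b) Q = -0.005406 VAR  (c) S = 9.324 VA  (d) PF = 1 (leading)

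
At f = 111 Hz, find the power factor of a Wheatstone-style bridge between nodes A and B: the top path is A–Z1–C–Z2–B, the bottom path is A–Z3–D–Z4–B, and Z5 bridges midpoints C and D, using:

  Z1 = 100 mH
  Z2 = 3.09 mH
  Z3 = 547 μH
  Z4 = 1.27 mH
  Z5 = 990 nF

Step 1 — Angular frequency: ω = 2π·f = 2π·111 = 697.4 rad/s.
Step 2 — Component impedances:
  Z1: Z = jωL = j·697.4·0.1 = 0 + j69.74 Ω
  Z2: Z = jωL = j·697.4·0.00309 = 0 + j2.155 Ω
  Z3: Z = jωL = j·697.4·0.000547 = 0 + j0.3815 Ω
  Z4: Z = jωL = j·697.4·0.00127 = 0 + j0.8857 Ω
  Z5: Z = 1/(jωC) = -j/(ω·C) = 0 - j1448 Ω
Step 3 — Bridge requires nodal analysis (the Z5 bridge couples midpoints C and D, so the two paths cannot be reduced to a simple series/parallel combination). Setting node B to ground and injecting 1 A at node A, the 3-node admittance system at A, C, D solves to V_A = Z_AB = 0 + j1.246 Ω = 1.246∠90.0° Ω.
Step 4 — Power factor: PF = cos(φ) = Re(Z)/|Z| = 0/1.246 = 0.
Step 5 — Type: Im(Z) = 1.246 ⇒ lagging (phase φ = 90.0°).

PF = 0 (lagging, φ = 90.0°)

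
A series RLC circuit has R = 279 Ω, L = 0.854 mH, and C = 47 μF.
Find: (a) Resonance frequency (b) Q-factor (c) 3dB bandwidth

Step 1 — Resonance: ω₀ = 1/√(LC) = 1/√(0.000854·4.7e-05) = 4991 rad/s.
Step 2 — f₀ = ω₀/(2π) = 794.4 Hz.
Step 3 — Series Q: Q = ω₀L/R = 4991·0.000854/279 = 0.01528.
Step 4 — Bandwidth: Δω = ω₀/Q = 3.267e+05 rad/s; BW = Δω/(2π) = 5.2e+04 Hz.

(a) f₀ = 794.4 Hz  (b) Q = 0.01528  (c) BW = 5.2e+04 Hz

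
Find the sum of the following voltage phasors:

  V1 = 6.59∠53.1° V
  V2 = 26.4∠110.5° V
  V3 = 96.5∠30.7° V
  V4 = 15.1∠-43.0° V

Step 1 — Convert each phasor to rectangular form:
  V1 = 6.59·(cos(53.1°) + j·sin(53.1°)) = 3.957 + j5.27 V
  V2 = 26.4·(cos(110.5°) + j·sin(110.5°)) = -9.245 + j24.73 V
  V3 = 96.5·(cos(30.7°) + j·sin(30.7°)) = 82.98 + j49.27 V
  V4 = 15.1·(cos(-43.0°) + j·sin(-43.0°)) = 11.04 - j10.3 V
Step 2 — Sum components: V_total = 88.73 + j68.97 V.
Step 3 — Convert to polar: |V_total| = 112.4 V, ∠V_total = 37.9°.

V_total = 112.4∠37.9° V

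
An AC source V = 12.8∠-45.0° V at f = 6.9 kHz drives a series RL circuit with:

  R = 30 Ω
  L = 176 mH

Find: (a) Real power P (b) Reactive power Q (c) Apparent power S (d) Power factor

Step 1 — Angular frequency: ω = 2π·f = 2π·6900 = 4.335e+04 rad/s.
Step 2 — Component impedances:
  R: Z = R = 30 Ω
  L: Z = jωL = j·4.335e+04·0.176 = 0 + j7630 Ω
Step 3 — Series combination: Z_total = R + L = 30 + j7630 Ω = 7630∠89.8° Ω.
Step 4 — Source phasor: V = 12.8∠-45.0° V = 9.051 - j9.051 V.
Step 5 — Current: I = V / Z = -0.001182 - j0.001191 A = 0.001678∠-134.8° A.
Step 6 — Complex power: S = V·I* = 8.442e-05 + j0.02147 VA.
Step 7 — Real power: P = Re(S) = 8.442e-05 W.
Step 8 — Reactive power: Q = Im(S) = 0.02147 VAR.
Step 9 — Apparent power: |S| = 0.02147 VA.
Step 10 — Power factor: PF = P/|S| = 0.003932 (lagging).

(a) P = 8.442e-05 W  (b) Q = 0.02147 VAR  (c) S = 0.02147 VA  (d) PF = 0.003932 (lagging)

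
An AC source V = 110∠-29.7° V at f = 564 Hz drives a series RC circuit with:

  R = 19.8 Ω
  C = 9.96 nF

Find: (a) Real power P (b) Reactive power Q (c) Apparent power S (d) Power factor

Step 1 — Angular frequency: ω = 2π·f = 2π·564 = 3544 rad/s.
Step 2 — Component impedances:
  R: Z = R = 19.8 Ω
  C: Z = 1/(jωC) = -j/(ω·C) = 0 - j2.833e+04 Ω
Step 3 — Series combination: Z_total = R + C = 19.8 - j2.833e+04 Ω = 2.833e+04∠-90.0° Ω.
Step 4 — Source phasor: V = 110∠-29.7° V = 95.55 - j54.5 V.
Step 5 — Current: I = V / Z = 0.001926 + j0.003371 A = 0.003882∠60.3° A.
Step 6 — Complex power: S = V·I* = 0.0002985 - j0.4271 VA.
Step 7 — Real power: P = Re(S) = 0.0002985 W.
Step 8 — Reactive power: Q = Im(S) = -0.4271 VAR.
Step 9 — Apparent power: |S| = 0.4271 VA.
Step 10 — Power factor: PF = P/|S| = 0.0006988 (leading).

(a) P = 0.0002985 W  (b) Q = -0.4271 VAR  (c) S = 0.4271 VA  (d) PF = 0.0006988 (leading)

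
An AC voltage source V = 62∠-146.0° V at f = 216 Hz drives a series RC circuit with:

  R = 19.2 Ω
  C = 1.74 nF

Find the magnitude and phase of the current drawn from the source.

Step 1 — Angular frequency: ω = 2π·f = 2π·216 = 1357 rad/s.
Step 2 — Component impedances:
  R: Z = R = 19.2 Ω
  C: Z = 1/(jωC) = -j/(ω·C) = 0 - j4.235e+05 Ω
Step 3 — Series combination: Z_total = R + C = 19.2 - j4.235e+05 Ω = 4.235e+05∠-90.0° Ω.
Step 4 — Source phasor: V = 62∠-146.0° V = -51.4 - j34.67 V.
Step 5 — Ohm's law: I = V / Z_total = (-51.4 - j34.67) / (19.2 - j4.235e+05) = 8.187e-05 - j0.0001214 A.
Step 6 — Convert to polar: |I| = 0.0001464 A, ∠I = -56.0°.

I = 0.0001464∠-56.0° A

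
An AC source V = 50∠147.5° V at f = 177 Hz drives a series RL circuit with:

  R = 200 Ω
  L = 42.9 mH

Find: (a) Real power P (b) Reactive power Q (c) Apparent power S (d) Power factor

Step 1 — Angular frequency: ω = 2π·f = 2π·177 = 1112 rad/s.
Step 2 — Component impedances:
  R: Z = R = 200 Ω
  L: Z = jωL = j·1112·0.0429 = 0 + j47.71 Ω
Step 3 — Series combination: Z_total = R + L = 200 + j47.71 Ω = 205.6∠13.4° Ω.
Step 4 — Source phasor: V = 50∠147.5° V = -42.17 + j26.86 V.
Step 5 — Current: I = V / Z = -0.1692 + j0.1747 A = 0.2432∠134.1° A.
Step 6 — Complex power: S = V·I* = 11.83 + j2.821 VA.
Step 7 — Real power: P = Re(S) = 11.83 W.
Step 8 — Reactive power: Q = Im(S) = 2.821 VAR.
Step 9 — Apparent power: |S| = 12.16 VA.
Step 10 — Power factor: PF = P/|S| = 0.9727 (lagging).

(a) P = 11.83 W  (b) Q = 2.821 VAR  (c) S = 12.16 VA  (d) PF = 0.9727 (lagging)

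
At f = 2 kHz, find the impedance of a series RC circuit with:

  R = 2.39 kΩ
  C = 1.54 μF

Step 1 — Angular frequency: ω = 2π·f = 2π·2000 = 1.257e+04 rad/s.
Step 2 — Component impedances:
  R: Z = R = 2390 Ω
  C: Z = 1/(jωC) = -j/(ω·C) = 0 - j51.67 Ω
Step 3 — Series combination: Z_total = R + C = 2390 - j51.67 Ω = 2391∠-1.2° Ω.

Z = 2390 - j51.67 Ω = 2391∠-1.2° Ω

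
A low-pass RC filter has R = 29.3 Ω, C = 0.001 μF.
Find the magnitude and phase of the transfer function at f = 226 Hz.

Step 1 — Angular frequency: ω = 2π·226 = 1420 rad/s.
Step 2 — Transfer function: H(jω) = 1/(1 + jωRC).
Step 3 — Denominator: 1 + jωRC = 1 + j·1420·29.3·1e-09 = 1 + j4.161e-05.
Step 4 — H = 1 - j4.161e-05.
Step 5 — Magnitude: |H| = 1 (-0.0 dB); phase: φ = -0.0°.

|H| = 1 (-0.0 dB), φ = -0.0°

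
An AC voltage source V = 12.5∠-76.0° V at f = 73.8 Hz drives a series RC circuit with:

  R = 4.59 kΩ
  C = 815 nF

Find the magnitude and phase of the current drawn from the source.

Step 1 — Angular frequency: ω = 2π·f = 2π·73.8 = 463.7 rad/s.
Step 2 — Component impedances:
  R: Z = R = 4590 Ω
  C: Z = 1/(jωC) = -j/(ω·C) = 0 - j2646 Ω
Step 3 — Series combination: Z_total = R + C = 4590 - j2646 Ω = 5298∠-30.0° Ω.
Step 4 — Source phasor: V = 12.5∠-76.0° V = 3.024 - j12.13 V.
Step 5 — Ohm's law: I = V / Z_total = (3.024 - j12.13) / (4590 - j2646) = 0.001638 - j0.001698 A.
Step 6 — Convert to polar: |I| = 0.002359 A, ∠I = -46.0°.

I = 0.002359∠-46.0° A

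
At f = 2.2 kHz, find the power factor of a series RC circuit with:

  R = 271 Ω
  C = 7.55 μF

Step 1 — Angular frequency: ω = 2π·f = 2π·2200 = 1.382e+04 rad/s.
Step 2 — Component impedances:
  R: Z = R = 271 Ω
  C: Z = 1/(jωC) = -j/(ω·C) = 0 - j9.582 Ω
Step 3 — Series combination: Z_total = R + C = 271 - j9.582 Ω = 271.2∠-2.0° Ω.
Step 4 — Power factor: PF = cos(φ) = Re(Z)/|Z| = 271/271.17 = 0.9994.
Step 5 — Type: Im(Z) = -9.582 ⇒ leading (phase φ = -2.0°).

PF = 0.9994 (leading, φ = -2.0°)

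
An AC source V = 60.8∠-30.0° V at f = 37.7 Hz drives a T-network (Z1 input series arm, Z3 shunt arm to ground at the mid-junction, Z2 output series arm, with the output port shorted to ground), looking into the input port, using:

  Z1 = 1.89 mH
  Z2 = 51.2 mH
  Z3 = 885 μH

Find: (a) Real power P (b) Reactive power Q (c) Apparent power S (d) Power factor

Step 1 — Angular frequency: ω = 2π·f = 2π·37.7 = 236.9 rad/s.
Step 2 — Component impedances:
  Z1: Z = jωL = j·236.9·0.00189 = 0 + j0.4477 Ω
  Z2: Z = jωL = j·236.9·0.0512 = 0 + j12.13 Ω
  Z3: Z = jωL = j·236.9·0.000885 = 0 + j0.2096 Ω
Step 3 — With the output port shorted to ground, the output series arm Z2 runs from the junction to ground; the shunt arm Z3 also runs from the junction to ground. They appear in parallel: Z3 || Z2 = 0 + j0.2061 Ω.
Step 4 — Series with input arm Z1: Z_in = Z1 + (Z3 || Z2) = 0 + j0.6538 Ω = 0.6538∠90.0° Ω.
Step 5 — Source phasor: V = 60.8∠-30.0° V = 52.65 - j30.4 V.
Step 6 — Current: I = V / Z = -46.5 - j80.54 A = 93∠-120.0° A.
Step 7 — Complex power: S = V·I* = 0 + j5654 VA.
Step 8 — Real power: P = Re(S) = 0 W.
Step 9 — Reactive power: Q = Im(S) = 5654 VAR.
Step 10 — Apparent power: |S| = 5654 VA.
Step 11 — Power factor: PF = P/|S| = 0 (lagging).

(a) P = 0 W  (b) Q = 5654 VAR  (c) S = 5654 VA  (d) PF = 0 (lagging)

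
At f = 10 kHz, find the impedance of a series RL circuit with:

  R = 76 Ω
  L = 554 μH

Step 1 — Angular frequency: ω = 2π·f = 2π·1e+04 = 6.283e+04 rad/s.
Step 2 — Component impedances:
  R: Z = R = 76 Ω
  L: Z = jωL = j·6.283e+04·0.000554 = 0 + j34.81 Ω
Step 3 — Series combination: Z_total = R + L = 76 + j34.81 Ω = 83.59∠24.6° Ω.

Z = 76 + j34.81 Ω = 83.59∠24.6° Ω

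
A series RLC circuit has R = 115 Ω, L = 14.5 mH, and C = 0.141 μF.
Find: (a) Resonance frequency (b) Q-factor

Step 1 — Resonance condition Im(Z)=0 gives ω₀ = 1/√(LC).
Step 2 — ω₀ = 1/√(0.0145·1.41e-07) = 2.212e+04 rad/s.
Step 3 — f₀ = ω₀/(2π) = 3520 Hz.
Step 4 — Series Q: Q = ω₀L/R = 2.212e+04·0.0145/115 = 2.789.

(a) f₀ = 3520 Hz  (b) Q = 2.789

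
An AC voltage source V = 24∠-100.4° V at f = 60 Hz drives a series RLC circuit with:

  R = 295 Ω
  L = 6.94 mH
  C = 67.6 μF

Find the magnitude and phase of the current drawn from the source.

Step 1 — Angular frequency: ω = 2π·f = 2π·60 = 377 rad/s.
Step 2 — Component impedances:
  R: Z = R = 295 Ω
  L: Z = jωL = j·377·0.00694 = 0 + j2.616 Ω
  C: Z = 1/(jωC) = -j/(ω·C) = 0 - j39.24 Ω
Step 3 — Series combination: Z_total = R + L + C = 295 - j36.62 Ω = 297.3∠-7.1° Ω.
Step 4 — Source phasor: V = 24∠-100.4° V = -4.332 - j23.61 V.
Step 5 — Ohm's law: I = V / Z_total = (-4.332 - j23.61) / (295 - j36.62) = -0.00468 - j0.0806 A.
Step 6 — Convert to polar: |I| = 0.08074 A, ∠I = -93.3°.

I = 0.08074∠-93.3° A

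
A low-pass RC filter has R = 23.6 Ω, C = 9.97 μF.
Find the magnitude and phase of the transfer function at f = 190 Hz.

Step 1 — Angular frequency: ω = 2π·190 = 1194 rad/s.
Step 2 — Transfer function: H(jω) = 1/(1 + jωRC).
Step 3 — Denominator: 1 + jωRC = 1 + j·1194·23.6·9.97e-06 = 1 + j0.2809.
Step 4 — H = 0.9269 - j0.2604.
Step 5 — Magnitude: |H| = 0.9627 (-0.3 dB); phase: φ = -15.7°.

|H| = 0.9627 (-0.3 dB), φ = -15.7°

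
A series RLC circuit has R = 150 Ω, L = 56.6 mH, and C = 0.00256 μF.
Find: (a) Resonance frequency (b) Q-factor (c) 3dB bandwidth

Step 1 — Resonance condition Im(Z)=0 gives ω₀ = 1/√(LC).
Step 2 — ω₀ = 1/√(0.0566·2.56e-09) = 8.308e+04 rad/s.
Step 3 — f₀ = ω₀/(2π) = 1.322e+04 Hz.
Step 4 — Series Q: Q = ω₀L/R = 8.308e+04·0.0566/150 = 31.35.
Step 5 — 3dB bandwidth: Δω = ω₀/Q = 2650 rad/s; BW = Δω/(2π) = 421.8 Hz.

(a) f₀ = 1.322e+04 Hz  (b) Q = 31.35  (c) BW = 421.8 Hz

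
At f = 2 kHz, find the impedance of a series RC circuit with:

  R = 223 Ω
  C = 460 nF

Step 1 — Angular frequency: ω = 2π·f = 2π·2000 = 1.257e+04 rad/s.
Step 2 — Component impedances:
  R: Z = R = 223 Ω
  C: Z = 1/(jωC) = -j/(ω·C) = 0 - j173 Ω
Step 3 — Series combination: Z_total = R + C = 223 - j173 Ω = 282.2∠-37.8° Ω.

Z = 223 - j173 Ω = 282.2∠-37.8° Ω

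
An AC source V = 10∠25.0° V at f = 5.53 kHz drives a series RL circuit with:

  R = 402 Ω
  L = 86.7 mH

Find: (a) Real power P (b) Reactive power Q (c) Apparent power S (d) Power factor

Step 1 — Angular frequency: ω = 2π·f = 2π·5530 = 3.475e+04 rad/s.
Step 2 — Component impedances:
  R: Z = R = 402 Ω
  L: Z = jωL = j·3.475e+04·0.0867 = 0 + j3012 Ω
Step 3 — Series combination: Z_total = R + L = 402 + j3012 Ω = 3039∠82.4° Ω.
Step 4 — Source phasor: V = 10∠25.0° V = 9.063 + j4.226 V.
Step 5 — Current: I = V / Z = 0.001773 - j0.002772 A = 0.00329∠-57.4° A.
Step 6 — Complex power: S = V·I* = 0.004352 + j0.03261 VA.
Step 7 — Real power: P = Re(S) = 0.004352 W.
Step 8 — Reactive power: Q = Im(S) = 0.03261 VAR.
Step 9 — Apparent power: |S| = 0.0329 VA.
Step 10 — Power factor: PF = P/|S| = 0.1323 (lagging).

(a) P = 0.004352 W  (b) Q = 0.03261 VAR  (c) S = 0.0329 VA  (d) PF = 0.1323 (lagging)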